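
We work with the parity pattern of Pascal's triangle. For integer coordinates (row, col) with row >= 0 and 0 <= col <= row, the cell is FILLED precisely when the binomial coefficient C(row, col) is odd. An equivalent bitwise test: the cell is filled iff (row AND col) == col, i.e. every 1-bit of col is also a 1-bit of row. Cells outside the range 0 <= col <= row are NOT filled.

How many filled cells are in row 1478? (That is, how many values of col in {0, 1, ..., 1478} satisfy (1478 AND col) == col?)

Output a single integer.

1478 in binary = 10111000110
popcount(1478) = number of 1-bits in 10111000110 = 6
A col c satisfies (1478 AND c) == c iff every set bit of c is also set in 1478; each of the 6 set bits of 1478 can independently be on or off in c.
count = 2^6 = 64

Answer: 64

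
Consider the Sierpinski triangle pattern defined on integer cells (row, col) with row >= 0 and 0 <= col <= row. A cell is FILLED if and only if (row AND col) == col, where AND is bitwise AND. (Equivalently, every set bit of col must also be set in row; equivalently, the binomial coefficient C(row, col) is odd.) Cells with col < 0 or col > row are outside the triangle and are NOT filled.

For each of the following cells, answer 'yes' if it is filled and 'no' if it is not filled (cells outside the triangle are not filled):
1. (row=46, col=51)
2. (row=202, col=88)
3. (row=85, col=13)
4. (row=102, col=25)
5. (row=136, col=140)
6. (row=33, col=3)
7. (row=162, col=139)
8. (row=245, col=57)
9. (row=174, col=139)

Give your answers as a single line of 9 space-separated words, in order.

Answer: no no no no no no no no no

Derivation:
(46,51): col outside [0, 46] -> not filled
(202,88): row=0b11001010, col=0b1011000, row AND col = 0b1001000 = 72; 72 != 88 -> empty
(85,13): row=0b1010101, col=0b1101, row AND col = 0b101 = 5; 5 != 13 -> empty
(102,25): row=0b1100110, col=0b11001, row AND col = 0b0 = 0; 0 != 25 -> empty
(136,140): col outside [0, 136] -> not filled
(33,3): row=0b100001, col=0b11, row AND col = 0b1 = 1; 1 != 3 -> empty
(162,139): row=0b10100010, col=0b10001011, row AND col = 0b10000010 = 130; 130 != 139 -> empty
(245,57): row=0b11110101, col=0b111001, row AND col = 0b110001 = 49; 49 != 57 -> empty
(174,139): row=0b10101110, col=0b10001011, row AND col = 0b10001010 = 138; 138 != 139 -> empty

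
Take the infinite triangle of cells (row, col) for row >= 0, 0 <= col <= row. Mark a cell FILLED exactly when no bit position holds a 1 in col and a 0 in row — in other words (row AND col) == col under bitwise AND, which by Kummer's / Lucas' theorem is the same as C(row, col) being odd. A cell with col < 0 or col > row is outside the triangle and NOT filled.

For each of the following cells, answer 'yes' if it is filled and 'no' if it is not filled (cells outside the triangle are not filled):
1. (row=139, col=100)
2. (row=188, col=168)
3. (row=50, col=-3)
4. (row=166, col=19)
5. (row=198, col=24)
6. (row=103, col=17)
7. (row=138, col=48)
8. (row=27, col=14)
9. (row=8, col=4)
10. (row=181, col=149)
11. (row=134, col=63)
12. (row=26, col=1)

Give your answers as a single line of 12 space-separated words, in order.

Answer: no yes no no no no no no no yes no no

Derivation:
(139,100): row=0b10001011, col=0b1100100, row AND col = 0b0 = 0; 0 != 100 -> empty
(188,168): row=0b10111100, col=0b10101000, row AND col = 0b10101000 = 168; 168 == 168 -> filled
(50,-3): col outside [0, 50] -> not filled
(166,19): row=0b10100110, col=0b10011, row AND col = 0b10 = 2; 2 != 19 -> empty
(198,24): row=0b11000110, col=0b11000, row AND col = 0b0 = 0; 0 != 24 -> empty
(103,17): row=0b1100111, col=0b10001, row AND col = 0b1 = 1; 1 != 17 -> empty
(138,48): row=0b10001010, col=0b110000, row AND col = 0b0 = 0; 0 != 48 -> empty
(27,14): row=0b11011, col=0b1110, row AND col = 0b1010 = 10; 10 != 14 -> empty
(8,4): row=0b1000, col=0b100, row AND col = 0b0 = 0; 0 != 4 -> empty
(181,149): row=0b10110101, col=0b10010101, row AND col = 0b10010101 = 149; 149 == 149 -> filled
(134,63): row=0b10000110, col=0b111111, row AND col = 0b110 = 6; 6 != 63 -> empty
(26,1): row=0b11010, col=0b1, row AND col = 0b0 = 0; 0 != 1 -> empty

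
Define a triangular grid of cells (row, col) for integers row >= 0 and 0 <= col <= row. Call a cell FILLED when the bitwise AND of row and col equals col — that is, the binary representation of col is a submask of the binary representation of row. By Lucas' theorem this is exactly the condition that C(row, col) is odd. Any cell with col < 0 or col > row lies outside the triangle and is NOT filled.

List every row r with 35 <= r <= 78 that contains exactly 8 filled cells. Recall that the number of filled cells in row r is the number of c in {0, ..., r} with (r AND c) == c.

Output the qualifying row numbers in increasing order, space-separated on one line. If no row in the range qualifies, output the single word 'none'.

Answer: 35 37 38 41 42 44 49 50 52 56 67 69 70 73 74 76

Derivation:
Row r has 2^popcount(r) filled cells, so we need popcount(r) = log2(8) = 3.
Scan r = 35..78 and keep those with exactly 3 one-bits:
r=35=100011 popcount=3 -> KEEP
r=36=100100 popcount=2 -> skip
r=37=100101 popcount=3 -> KEEP
r=38=100110 popcount=3 -> KEEP
r=39=100111 popcount=4 -> skip
r=40=101000 popcount=2 -> skip
r=41=101001 popcount=3 -> KEEP
r=42=101010 popcount=3 -> KEEP
r=43=101011 popcount=4 -> skip
r=44=101100 popcount=3 -> KEEP
r=45=101101 popcount=4 -> skip
r=46=101110 popcount=4 -> skip
r=47=101111 popcount=5 -> skip
r=48=110000 popcount=2 -> skip
r=49=110001 popcount=3 -> KEEP
r=50=110010 popcount=3 -> KEEP
r=51=110011 popcount=4 -> skip
r=52=110100 popcount=3 -> KEEP
r=53=110101 popcount=4 -> skip
r=54=110110 popcount=4 -> skip
r=55=110111 popcount=5 -> skip
r=56=111000 popcount=3 -> KEEP
r=57=111001 popcount=4 -> skip
r=58=111010 popcount=4 -> skip
r=59=111011 popcount=5 -> skip
r=60=111100 popcount=4 -> skip
r=61=111101 popcount=5 -> skip
r=62=111110 popcount=5 -> skip
r=63=111111 popcount=6 -> skip
r=64=1000000 popcount=1 -> skip
r=65=1000001 popcount=2 -> skip
r=66=1000010 popcount=2 -> skip
r=67=1000011 popcount=3 -> KEEP
r=68=1000100 popcount=2 -> skip
r=69=1000101 popcount=3 -> KEEP
r=70=1000110 popcount=3 -> KEEP
r=71=1000111 popcount=4 -> skip
r=72=1001000 popcount=2 -> skip
r=73=1001001 popcount=3 -> KEEP
r=74=1001010 popcount=3 -> KEEP
r=75=1001011 popcount=4 -> skip
r=76=1001100 popcount=3 -> KEEP
r=77=1001101 popcount=4 -> skip
r=78=1001110 popcount=4 -> skip
Kept rows: 35 37 38 41 42 44 49 50 52 56 67 69 70 73 74 76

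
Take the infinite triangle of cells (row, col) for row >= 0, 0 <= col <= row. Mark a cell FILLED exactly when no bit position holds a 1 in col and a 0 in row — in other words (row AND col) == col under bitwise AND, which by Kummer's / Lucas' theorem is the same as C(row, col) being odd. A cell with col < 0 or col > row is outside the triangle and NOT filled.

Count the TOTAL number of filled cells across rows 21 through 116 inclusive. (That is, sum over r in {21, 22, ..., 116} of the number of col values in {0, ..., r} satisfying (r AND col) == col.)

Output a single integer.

r21=10101 pc3: +8 =8
r22=10110 pc3: +8 =16
r23=10111 pc4: +16 =32
r24=11000 pc2: +4 =36
r25=11001 pc3: +8 =44
r26=11010 pc3: +8 =52
r27=11011 pc4: +16 =68
r28=11100 pc3: +8 =76
r29=11101 pc4: +16 =92
r30=11110 pc4: +16 =108
r31=11111 pc5: +32 =140
r32=100000 pc1: +2 =142
r33=100001 pc2: +4 =146
r34=100010 pc2: +4 =150
r35=100011 pc3: +8 =158
r36=100100 pc2: +4 =162
r37=100101 pc3: +8 =170
r38=100110 pc3: +8 =178
r39=100111 pc4: +16 =194
r40=101000 pc2: +4 =198
r41=101001 pc3: +8 =206
r42=101010 pc3: +8 =214
r43=101011 pc4: +16 =230
r44=101100 pc3: +8 =238
r45=101101 pc4: +16 =254
r46=101110 pc4: +16 =270
r47=101111 pc5: +32 =302
r48=110000 pc2: +4 =306
r49=110001 pc3: +8 =314
r50=110010 pc3: +8 =322
r51=110011 pc4: +16 =338
r52=110100 pc3: +8 =346
r53=110101 pc4: +16 =362
r54=110110 pc4: +16 =378
r55=110111 pc5: +32 =410
r56=111000 pc3: +8 =418
r57=111001 pc4: +16 =434
r58=111010 pc4: +16 =450
r59=111011 pc5: +32 =482
r60=111100 pc4: +16 =498
r61=111101 pc5: +32 =530
r62=111110 pc5: +32 =562
r63=111111 pc6: +64 =626
r64=1000000 pc1: +2 =628
r65=1000001 pc2: +4 =632
r66=1000010 pc2: +4 =636
r67=1000011 pc3: +8 =644
r68=1000100 pc2: +4 =648
r69=1000101 pc3: +8 =656
r70=1000110 pc3: +8 =664
r71=1000111 pc4: +16 =680
r72=1001000 pc2: +4 =684
r73=1001001 pc3: +8 =692
r74=1001010 pc3: +8 =700
r75=1001011 pc4: +16 =716
r76=1001100 pc3: +8 =724
r77=1001101 pc4: +16 =740
r78=1001110 pc4: +16 =756
r79=1001111 pc5: +32 =788
r80=1010000 pc2: +4 =792
r81=1010001 pc3: +8 =800
r82=1010010 pc3: +8 =808
r83=1010011 pc4: +16 =824
r84=1010100 pc3: +8 =832
r85=1010101 pc4: +16 =848
r86=1010110 pc4: +16 =864
r87=1010111 pc5: +32 =896
r88=1011000 pc3: +8 =904
r89=1011001 pc4: +16 =920
r90=1011010 pc4: +16 =936
r91=1011011 pc5: +32 =968
r92=1011100 pc4: +16 =984
r93=1011101 pc5: +32 =1016
r94=1011110 pc5: +32 =1048
r95=1011111 pc6: +64 =1112
r96=1100000 pc2: +4 =1116
r97=1100001 pc3: +8 =1124
r98=1100010 pc3: +8 =1132
r99=1100011 pc4: +16 =1148
r100=1100100 pc3: +8 =1156
r101=1100101 pc4: +16 =1172
r102=1100110 pc4: +16 =1188
r103=1100111 pc5: +32 =1220
r104=1101000 pc3: +8 =1228
r105=1101001 pc4: +16 =1244
r106=1101010 pc4: +16 =1260
r107=1101011 pc5: +32 =1292
r108=1101100 pc4: +16 =1308
r109=1101101 pc5: +32 =1340
r110=1101110 pc5: +32 =1372
r111=1101111 pc6: +64 =1436
r112=1110000 pc3: +8 =1444
r113=1110001 pc4: +16 =1460
r114=1110010 pc4: +16 =1476
r115=1110011 pc5: +32 =1508
r116=1110100 pc4: +16 =1524

Answer: 1524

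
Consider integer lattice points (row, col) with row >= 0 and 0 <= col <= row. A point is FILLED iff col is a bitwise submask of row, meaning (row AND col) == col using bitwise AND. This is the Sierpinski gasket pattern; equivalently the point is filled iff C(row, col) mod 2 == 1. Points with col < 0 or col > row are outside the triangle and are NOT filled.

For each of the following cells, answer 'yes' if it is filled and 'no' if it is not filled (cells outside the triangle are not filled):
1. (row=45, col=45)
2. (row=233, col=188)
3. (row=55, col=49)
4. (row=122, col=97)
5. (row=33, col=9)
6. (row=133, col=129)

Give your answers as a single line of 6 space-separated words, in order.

Answer: yes no yes no no yes

Derivation:
(45,45): row=0b101101, col=0b101101, row AND col = 0b101101 = 45; 45 == 45 -> filled
(233,188): row=0b11101001, col=0b10111100, row AND col = 0b10101000 = 168; 168 != 188 -> empty
(55,49): row=0b110111, col=0b110001, row AND col = 0b110001 = 49; 49 == 49 -> filled
(122,97): row=0b1111010, col=0b1100001, row AND col = 0b1100000 = 96; 96 != 97 -> empty
(33,9): row=0b100001, col=0b1001, row AND col = 0b1 = 1; 1 != 9 -> empty
(133,129): row=0b10000101, col=0b10000001, row AND col = 0b10000001 = 129; 129 == 129 -> filled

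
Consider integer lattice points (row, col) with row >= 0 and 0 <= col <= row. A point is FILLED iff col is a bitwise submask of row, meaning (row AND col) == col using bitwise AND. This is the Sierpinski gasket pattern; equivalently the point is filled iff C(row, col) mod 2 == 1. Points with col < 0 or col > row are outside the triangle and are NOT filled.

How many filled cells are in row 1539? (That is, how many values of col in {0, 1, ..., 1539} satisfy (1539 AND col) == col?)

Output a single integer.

Answer: 16

Derivation:
1539 in binary = 11000000011
popcount(1539) = number of 1-bits in 11000000011 = 4
A col c satisfies (1539 AND c) == c iff every set bit of c is also set in 1539; each of the 4 set bits of 1539 can independently be on or off in c.
count = 2^4 = 16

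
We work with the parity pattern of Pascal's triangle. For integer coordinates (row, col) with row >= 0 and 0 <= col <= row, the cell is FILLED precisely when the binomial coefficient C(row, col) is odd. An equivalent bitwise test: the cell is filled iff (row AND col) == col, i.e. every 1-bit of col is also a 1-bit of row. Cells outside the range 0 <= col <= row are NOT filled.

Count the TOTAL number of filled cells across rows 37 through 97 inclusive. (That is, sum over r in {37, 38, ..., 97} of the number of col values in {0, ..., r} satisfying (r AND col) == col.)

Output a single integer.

r37=100101 pc3: +8 =8
r38=100110 pc3: +8 =16
r39=100111 pc4: +16 =32
r40=101000 pc2: +4 =36
r41=101001 pc3: +8 =44
r42=101010 pc3: +8 =52
r43=101011 pc4: +16 =68
r44=101100 pc3: +8 =76
r45=101101 pc4: +16 =92
r46=101110 pc4: +16 =108
r47=101111 pc5: +32 =140
r48=110000 pc2: +4 =144
r49=110001 pc3: +8 =152
r50=110010 pc3: +8 =160
r51=110011 pc4: +16 =176
r52=110100 pc3: +8 =184
r53=110101 pc4: +16 =200
r54=110110 pc4: +16 =216
r55=110111 pc5: +32 =248
r56=111000 pc3: +8 =256
r57=111001 pc4: +16 =272
r58=111010 pc4: +16 =288
r59=111011 pc5: +32 =320
r60=111100 pc4: +16 =336
r61=111101 pc5: +32 =368
r62=111110 pc5: +32 =400
r63=111111 pc6: +64 =464
r64=1000000 pc1: +2 =466
r65=1000001 pc2: +4 =470
r66=1000010 pc2: +4 =474
r67=1000011 pc3: +8 =482
r68=1000100 pc2: +4 =486
r69=1000101 pc3: +8 =494
r70=1000110 pc3: +8 =502
r71=1000111 pc4: +16 =518
r72=1001000 pc2: +4 =522
r73=1001001 pc3: +8 =530
r74=1001010 pc3: +8 =538
r75=1001011 pc4: +16 =554
r76=1001100 pc3: +8 =562
r77=1001101 pc4: +16 =578
r78=1001110 pc4: +16 =594
r79=1001111 pc5: +32 =626
r80=1010000 pc2: +4 =630
r81=1010001 pc3: +8 =638
r82=1010010 pc3: +8 =646
r83=1010011 pc4: +16 =662
r84=1010100 pc3: +8 =670
r85=1010101 pc4: +16 =686
r86=1010110 pc4: +16 =702
r87=1010111 pc5: +32 =734
r88=1011000 pc3: +8 =742
r89=1011001 pc4: +16 =758
r90=1011010 pc4: +16 =774
r91=1011011 pc5: +32 =806
r92=1011100 pc4: +16 =822
r93=1011101 pc5: +32 =854
r94=1011110 pc5: +32 =886
r95=1011111 pc6: +64 =950
r96=1100000 pc2: +4 =954
r97=1100001 pc3: +8 =962

Answer: 962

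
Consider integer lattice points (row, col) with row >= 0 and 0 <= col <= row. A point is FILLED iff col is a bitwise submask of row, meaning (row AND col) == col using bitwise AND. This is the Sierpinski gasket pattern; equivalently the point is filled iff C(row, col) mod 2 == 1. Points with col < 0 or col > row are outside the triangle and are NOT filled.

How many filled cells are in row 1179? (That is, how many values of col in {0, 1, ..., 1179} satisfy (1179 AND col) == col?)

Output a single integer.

Answer: 64

Derivation:
1179 in binary = 10010011011
popcount(1179) = number of 1-bits in 10010011011 = 6
A col c satisfies (1179 AND c) == c iff every set bit of c is also set in 1179; each of the 6 set bits of 1179 can independently be on or off in c.
count = 2^6 = 64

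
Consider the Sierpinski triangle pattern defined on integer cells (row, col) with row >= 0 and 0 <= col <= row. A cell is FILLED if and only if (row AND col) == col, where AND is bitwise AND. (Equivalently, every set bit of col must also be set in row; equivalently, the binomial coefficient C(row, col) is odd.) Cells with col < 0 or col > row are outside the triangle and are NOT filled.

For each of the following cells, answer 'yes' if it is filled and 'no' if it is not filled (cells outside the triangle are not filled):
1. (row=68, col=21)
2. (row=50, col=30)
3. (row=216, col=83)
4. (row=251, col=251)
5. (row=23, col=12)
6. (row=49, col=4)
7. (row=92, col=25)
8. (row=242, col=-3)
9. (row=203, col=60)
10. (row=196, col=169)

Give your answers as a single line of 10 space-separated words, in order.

Answer: no no no yes no no no no no no

Derivation:
(68,21): row=0b1000100, col=0b10101, row AND col = 0b100 = 4; 4 != 21 -> empty
(50,30): row=0b110010, col=0b11110, row AND col = 0b10010 = 18; 18 != 30 -> empty
(216,83): row=0b11011000, col=0b1010011, row AND col = 0b1010000 = 80; 80 != 83 -> empty
(251,251): row=0b11111011, col=0b11111011, row AND col = 0b11111011 = 251; 251 == 251 -> filled
(23,12): row=0b10111, col=0b1100, row AND col = 0b100 = 4; 4 != 12 -> empty
(49,4): row=0b110001, col=0b100, row AND col = 0b0 = 0; 0 != 4 -> empty
(92,25): row=0b1011100, col=0b11001, row AND col = 0b11000 = 24; 24 != 25 -> empty
(242,-3): col outside [0, 242] -> not filled
(203,60): row=0b11001011, col=0b111100, row AND col = 0b1000 = 8; 8 != 60 -> empty
(196,169): row=0b11000100, col=0b10101001, row AND col = 0b10000000 = 128; 128 != 169 -> empty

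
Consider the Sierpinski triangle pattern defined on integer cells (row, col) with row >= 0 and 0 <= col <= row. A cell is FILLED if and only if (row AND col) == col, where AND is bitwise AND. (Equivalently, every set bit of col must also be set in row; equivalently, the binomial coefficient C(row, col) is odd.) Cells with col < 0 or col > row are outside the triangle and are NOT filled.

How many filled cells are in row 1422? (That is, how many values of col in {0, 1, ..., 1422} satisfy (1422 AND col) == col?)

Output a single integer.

1422 in binary = 10110001110
popcount(1422) = number of 1-bits in 10110001110 = 6
A col c satisfies (1422 AND c) == c iff every set bit of c is also set in 1422; each of the 6 set bits of 1422 can independently be on or off in c.
count = 2^6 = 64

Answer: 64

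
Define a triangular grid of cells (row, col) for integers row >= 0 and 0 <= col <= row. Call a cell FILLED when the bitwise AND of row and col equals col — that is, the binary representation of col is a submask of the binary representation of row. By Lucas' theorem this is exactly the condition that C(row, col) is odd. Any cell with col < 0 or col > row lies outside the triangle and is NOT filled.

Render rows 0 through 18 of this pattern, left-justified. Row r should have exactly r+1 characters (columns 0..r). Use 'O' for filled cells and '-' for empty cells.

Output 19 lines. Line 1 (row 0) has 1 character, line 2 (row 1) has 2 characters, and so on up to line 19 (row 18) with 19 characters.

Answer: O
OO
O-O
OOOO
O---O
OO--OO
O-O-O-O
OOOOOOOO
O-------O
OO------OO
O-O-----O-O
OOOO----OOOO
O---O---O---O
OO--OO--OO--OO
O-O-O-O-O-O-O-O
OOOOOOOOOOOOOOOO
O---------------O
OO--------------OO
O-O-------------O-O

Derivation:
r0=0: O
r1=1: OO
r2=10: O-O
r3=11: OOOO
r4=100: O---O
r5=101: OO--OO
r6=110: O-O-O-O
r7=111: OOOOOOOO
r8=1000: O-------O
r9=1001: OO------OO
r10=1010: O-O-----O-O
r11=1011: OOOO----OOOO
r12=1100: O---O---O---O
r13=1101: OO--OO--OO--OO
r14=1110: O-O-O-O-O-O-O-O
r15=1111: OOOOOOOOOOOOOOOO
r16=10000: O---------------O
r17=10001: OO--------------OO
r18=10010: O-O-------------O-O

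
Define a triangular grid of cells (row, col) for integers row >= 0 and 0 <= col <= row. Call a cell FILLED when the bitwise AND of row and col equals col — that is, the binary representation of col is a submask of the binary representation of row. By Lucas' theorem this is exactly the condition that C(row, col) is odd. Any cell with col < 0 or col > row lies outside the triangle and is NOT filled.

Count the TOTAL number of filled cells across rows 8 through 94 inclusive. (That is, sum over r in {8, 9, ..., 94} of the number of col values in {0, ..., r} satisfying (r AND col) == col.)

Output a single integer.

Answer: 1124

Derivation:
r8=1000 pc1: +2 =2
r9=1001 pc2: +4 =6
r10=1010 pc2: +4 =10
r11=1011 pc3: +8 =18
r12=1100 pc2: +4 =22
r13=1101 pc3: +8 =30
r14=1110 pc3: +8 =38
r15=1111 pc4: +16 =54
r16=10000 pc1: +2 =56
r17=10001 pc2: +4 =60
r18=10010 pc2: +4 =64
r19=10011 pc3: +8 =72
r20=10100 pc2: +4 =76
r21=10101 pc3: +8 =84
r22=10110 pc3: +8 =92
r23=10111 pc4: +16 =108
r24=11000 pc2: +4 =112
r25=11001 pc3: +8 =120
r26=11010 pc3: +8 =128
r27=11011 pc4: +16 =144
r28=11100 pc3: +8 =152
r29=11101 pc4: +16 =168
r30=11110 pc4: +16 =184
r31=11111 pc5: +32 =216
r32=100000 pc1: +2 =218
r33=100001 pc2: +4 =222
r34=100010 pc2: +4 =226
r35=100011 pc3: +8 =234
r36=100100 pc2: +4 =238
r37=100101 pc3: +8 =246
r38=100110 pc3: +8 =254
r39=100111 pc4: +16 =270
r40=101000 pc2: +4 =274
r41=101001 pc3: +8 =282
r42=101010 pc3: +8 =290
r43=101011 pc4: +16 =306
r44=101100 pc3: +8 =314
r45=101101 pc4: +16 =330
r46=101110 pc4: +16 =346
r47=101111 pc5: +32 =378
r48=110000 pc2: +4 =382
r49=110001 pc3: +8 =390
r50=110010 pc3: +8 =398
r51=110011 pc4: +16 =414
r52=110100 pc3: +8 =422
r53=110101 pc4: +16 =438
r54=110110 pc4: +16 =454
r55=110111 pc5: +32 =486
r56=111000 pc3: +8 =494
r57=111001 pc4: +16 =510
r58=111010 pc4: +16 =526
r59=111011 pc5: +32 =558
r60=111100 pc4: +16 =574
r61=111101 pc5: +32 =606
r62=111110 pc5: +32 =638
r63=111111 pc6: +64 =702
r64=1000000 pc1: +2 =704
r65=1000001 pc2: +4 =708
r66=1000010 pc2: +4 =712
r67=1000011 pc3: +8 =720
r68=1000100 pc2: +4 =724
r69=1000101 pc3: +8 =732
r70=1000110 pc3: +8 =740
r71=1000111 pc4: +16 =756
r72=1001000 pc2: +4 =760
r73=1001001 pc3: +8 =768
r74=1001010 pc3: +8 =776
r75=1001011 pc4: +16 =792
r76=1001100 pc3: +8 =800
r77=1001101 pc4: +16 =816
r78=1001110 pc4: +16 =832
r79=1001111 pc5: +32 =864
r80=1010000 pc2: +4 =868
r81=1010001 pc3: +8 =876
r82=1010010 pc3: +8 =884
r83=1010011 pc4: +16 =900
r84=1010100 pc3: +8 =908
r85=1010101 pc4: +16 =924
r86=1010110 pc4: +16 =940
r87=1010111 pc5: +32 =972
r88=1011000 pc3: +8 =980
r89=1011001 pc4: +16 =996
r90=1011010 pc4: +16 =1012
r91=1011011 pc5: +32 =1044
r92=1011100 pc4: +16 =1060
r93=1011101 pc5: +32 =1092
r94=1011110 pc5: +32 =1124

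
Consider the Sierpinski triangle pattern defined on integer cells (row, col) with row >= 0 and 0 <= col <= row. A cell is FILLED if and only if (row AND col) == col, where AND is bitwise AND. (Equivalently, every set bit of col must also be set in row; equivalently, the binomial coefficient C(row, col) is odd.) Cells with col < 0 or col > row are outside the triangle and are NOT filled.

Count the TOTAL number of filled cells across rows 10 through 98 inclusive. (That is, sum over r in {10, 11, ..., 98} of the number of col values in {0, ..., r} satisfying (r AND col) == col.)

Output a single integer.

r10=1010 pc2: +4 =4
r11=1011 pc3: +8 =12
r12=1100 pc2: +4 =16
r13=1101 pc3: +8 =24
r14=1110 pc3: +8 =32
r15=1111 pc4: +16 =48
r16=10000 pc1: +2 =50
r17=10001 pc2: +4 =54
r18=10010 pc2: +4 =58
r19=10011 pc3: +8 =66
r20=10100 pc2: +4 =70
r21=10101 pc3: +8 =78
r22=10110 pc3: +8 =86
r23=10111 pc4: +16 =102
r24=11000 pc2: +4 =106
r25=11001 pc3: +8 =114
r26=11010 pc3: +8 =122
r27=11011 pc4: +16 =138
r28=11100 pc3: +8 =146
r29=11101 pc4: +16 =162
r30=11110 pc4: +16 =178
r31=11111 pc5: +32 =210
r32=100000 pc1: +2 =212
r33=100001 pc2: +4 =216
r34=100010 pc2: +4 =220
r35=100011 pc3: +8 =228
r36=100100 pc2: +4 =232
r37=100101 pc3: +8 =240
r38=100110 pc3: +8 =248
r39=100111 pc4: +16 =264
r40=101000 pc2: +4 =268
r41=101001 pc3: +8 =276
r42=101010 pc3: +8 =284
r43=101011 pc4: +16 =300
r44=101100 pc3: +8 =308
r45=101101 pc4: +16 =324
r46=101110 pc4: +16 =340
r47=101111 pc5: +32 =372
r48=110000 pc2: +4 =376
r49=110001 pc3: +8 =384
r50=110010 pc3: +8 =392
r51=110011 pc4: +16 =408
r52=110100 pc3: +8 =416
r53=110101 pc4: +16 =432
r54=110110 pc4: +16 =448
r55=110111 pc5: +32 =480
r56=111000 pc3: +8 =488
r57=111001 pc4: +16 =504
r58=111010 pc4: +16 =520
r59=111011 pc5: +32 =552
r60=111100 pc4: +16 =568
r61=111101 pc5: +32 =600
r62=111110 pc5: +32 =632
r63=111111 pc6: +64 =696
r64=1000000 pc1: +2 =698
r65=1000001 pc2: +4 =702
r66=1000010 pc2: +4 =706
r67=1000011 pc3: +8 =714
r68=1000100 pc2: +4 =718
r69=1000101 pc3: +8 =726
r70=1000110 pc3: +8 =734
r71=1000111 pc4: +16 =750
r72=1001000 pc2: +4 =754
r73=1001001 pc3: +8 =762
r74=1001010 pc3: +8 =770
r75=1001011 pc4: +16 =786
r76=1001100 pc3: +8 =794
r77=1001101 pc4: +16 =810
r78=1001110 pc4: +16 =826
r79=1001111 pc5: +32 =858
r80=1010000 pc2: +4 =862
r81=1010001 pc3: +8 =870
r82=1010010 pc3: +8 =878
r83=1010011 pc4: +16 =894
r84=1010100 pc3: +8 =902
r85=1010101 pc4: +16 =918
r86=1010110 pc4: +16 =934
r87=1010111 pc5: +32 =966
r88=1011000 pc3: +8 =974
r89=1011001 pc4: +16 =990
r90=1011010 pc4: +16 =1006
r91=1011011 pc5: +32 =1038
r92=1011100 pc4: +16 =1054
r93=1011101 pc5: +32 =1086
r94=1011110 pc5: +32 =1118
r95=1011111 pc6: +64 =1182
r96=1100000 pc2: +4 =1186
r97=1100001 pc3: +8 =1194
r98=1100010 pc3: +8 =1202

Answer: 1202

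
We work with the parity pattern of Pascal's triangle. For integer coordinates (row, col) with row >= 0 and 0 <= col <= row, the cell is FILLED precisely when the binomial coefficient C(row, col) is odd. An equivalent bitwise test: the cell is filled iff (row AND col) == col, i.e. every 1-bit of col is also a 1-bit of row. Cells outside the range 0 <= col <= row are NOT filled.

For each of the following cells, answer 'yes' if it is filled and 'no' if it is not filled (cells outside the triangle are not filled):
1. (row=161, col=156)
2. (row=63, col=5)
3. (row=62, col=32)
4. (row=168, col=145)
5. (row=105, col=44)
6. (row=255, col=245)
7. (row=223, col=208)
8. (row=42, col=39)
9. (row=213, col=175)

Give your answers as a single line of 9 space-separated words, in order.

Answer: no yes yes no no yes yes no no

Derivation:
(161,156): row=0b10100001, col=0b10011100, row AND col = 0b10000000 = 128; 128 != 156 -> empty
(63,5): row=0b111111, col=0b101, row AND col = 0b101 = 5; 5 == 5 -> filled
(62,32): row=0b111110, col=0b100000, row AND col = 0b100000 = 32; 32 == 32 -> filled
(168,145): row=0b10101000, col=0b10010001, row AND col = 0b10000000 = 128; 128 != 145 -> empty
(105,44): row=0b1101001, col=0b101100, row AND col = 0b101000 = 40; 40 != 44 -> empty
(255,245): row=0b11111111, col=0b11110101, row AND col = 0b11110101 = 245; 245 == 245 -> filled
(223,208): row=0b11011111, col=0b11010000, row AND col = 0b11010000 = 208; 208 == 208 -> filled
(42,39): row=0b101010, col=0b100111, row AND col = 0b100010 = 34; 34 != 39 -> empty
(213,175): row=0b11010101, col=0b10101111, row AND col = 0b10000101 = 133; 133 != 175 -> empty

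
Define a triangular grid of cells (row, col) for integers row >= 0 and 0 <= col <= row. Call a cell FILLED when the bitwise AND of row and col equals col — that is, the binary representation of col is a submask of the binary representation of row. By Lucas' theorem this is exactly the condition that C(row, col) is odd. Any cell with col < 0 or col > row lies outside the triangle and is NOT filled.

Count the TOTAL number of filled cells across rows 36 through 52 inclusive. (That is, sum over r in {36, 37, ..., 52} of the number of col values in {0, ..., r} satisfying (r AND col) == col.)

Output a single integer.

r36=100100 pc2: +4 =4
r37=100101 pc3: +8 =12
r38=100110 pc3: +8 =20
r39=100111 pc4: +16 =36
r40=101000 pc2: +4 =40
r41=101001 pc3: +8 =48
r42=101010 pc3: +8 =56
r43=101011 pc4: +16 =72
r44=101100 pc3: +8 =80
r45=101101 pc4: +16 =96
r46=101110 pc4: +16 =112
r47=101111 pc5: +32 =144
r48=110000 pc2: +4 =148
r49=110001 pc3: +8 =156
r50=110010 pc3: +8 =164
r51=110011 pc4: +16 =180
r52=110100 pc3: +8 =188

Answer: 188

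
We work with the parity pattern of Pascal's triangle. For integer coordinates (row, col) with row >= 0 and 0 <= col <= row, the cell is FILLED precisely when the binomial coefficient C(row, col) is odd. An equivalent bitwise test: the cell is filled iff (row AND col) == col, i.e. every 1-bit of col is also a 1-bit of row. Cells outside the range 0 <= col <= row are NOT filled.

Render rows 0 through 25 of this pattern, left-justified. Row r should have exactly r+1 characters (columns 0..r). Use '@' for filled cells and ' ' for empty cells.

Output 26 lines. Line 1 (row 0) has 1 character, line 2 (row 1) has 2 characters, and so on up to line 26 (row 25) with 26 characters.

r0=0: @
r1=1: @@
r2=10: @ @
r3=11: @@@@
r4=100: @   @
r5=101: @@  @@
r6=110: @ @ @ @
r7=111: @@@@@@@@
r8=1000: @       @
r9=1001: @@      @@
r10=1010: @ @     @ @
r11=1011: @@@@    @@@@
r12=1100: @   @   @   @
r13=1101: @@  @@  @@  @@
r14=1110: @ @ @ @ @ @ @ @
r15=1111: @@@@@@@@@@@@@@@@
r16=10000: @               @
r17=10001: @@              @@
r18=10010: @ @             @ @
r19=10011: @@@@            @@@@
r20=10100: @   @           @   @
r21=10101: @@  @@          @@  @@
r22=10110: @ @ @ @         @ @ @ @
r23=10111: @@@@@@@@        @@@@@@@@
r24=11000: @       @       @       @
r25=11001: @@      @@      @@      @@

Answer: @
@@
@ @
@@@@
@   @
@@  @@
@ @ @ @
@@@@@@@@
@       @
@@      @@
@ @     @ @
@@@@    @@@@
@   @   @   @
@@  @@  @@  @@
@ @ @ @ @ @ @ @
@@@@@@@@@@@@@@@@
@               @
@@              @@
@ @             @ @
@@@@            @@@@
@   @           @   @
@@  @@          @@  @@
@ @ @ @         @ @ @ @
@@@@@@@@        @@@@@@@@
@       @       @       @
@@      @@      @@      @@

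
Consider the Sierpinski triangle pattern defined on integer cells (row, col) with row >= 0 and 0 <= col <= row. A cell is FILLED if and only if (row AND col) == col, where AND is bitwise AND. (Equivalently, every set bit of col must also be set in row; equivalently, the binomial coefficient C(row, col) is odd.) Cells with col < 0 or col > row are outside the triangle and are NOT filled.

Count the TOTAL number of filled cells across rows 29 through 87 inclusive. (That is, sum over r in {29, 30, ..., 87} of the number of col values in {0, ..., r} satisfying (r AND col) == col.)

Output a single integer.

r29=11101 pc4: +16 =16
r30=11110 pc4: +16 =32
r31=11111 pc5: +32 =64
r32=100000 pc1: +2 =66
r33=100001 pc2: +4 =70
r34=100010 pc2: +4 =74
r35=100011 pc3: +8 =82
r36=100100 pc2: +4 =86
r37=100101 pc3: +8 =94
r38=100110 pc3: +8 =102
r39=100111 pc4: +16 =118
r40=101000 pc2: +4 =122
r41=101001 pc3: +8 =130
r42=101010 pc3: +8 =138
r43=101011 pc4: +16 =154
r44=101100 pc3: +8 =162
r45=101101 pc4: +16 =178
r46=101110 pc4: +16 =194
r47=101111 pc5: +32 =226
r48=110000 pc2: +4 =230
r49=110001 pc3: +8 =238
r50=110010 pc3: +8 =246
r51=110011 pc4: +16 =262
r52=110100 pc3: +8 =270
r53=110101 pc4: +16 =286
r54=110110 pc4: +16 =302
r55=110111 pc5: +32 =334
r56=111000 pc3: +8 =342
r57=111001 pc4: +16 =358
r58=111010 pc4: +16 =374
r59=111011 pc5: +32 =406
r60=111100 pc4: +16 =422
r61=111101 pc5: +32 =454
r62=111110 pc5: +32 =486
r63=111111 pc6: +64 =550
r64=1000000 pc1: +2 =552
r65=1000001 pc2: +4 =556
r66=1000010 pc2: +4 =560
r67=1000011 pc3: +8 =568
r68=1000100 pc2: +4 =572
r69=1000101 pc3: +8 =580
r70=1000110 pc3: +8 =588
r71=1000111 pc4: +16 =604
r72=1001000 pc2: +4 =608
r73=1001001 pc3: +8 =616
r74=1001010 pc3: +8 =624
r75=1001011 pc4: +16 =640
r76=1001100 pc3: +8 =648
r77=1001101 pc4: +16 =664
r78=1001110 pc4: +16 =680
r79=1001111 pc5: +32 =712
r80=1010000 pc2: +4 =716
r81=1010001 pc3: +8 =724
r82=1010010 pc3: +8 =732
r83=1010011 pc4: +16 =748
r84=1010100 pc3: +8 =756
r85=1010101 pc4: +16 =772
r86=1010110 pc4: +16 =788
r87=1010111 pc5: +32 =820

Answer: 820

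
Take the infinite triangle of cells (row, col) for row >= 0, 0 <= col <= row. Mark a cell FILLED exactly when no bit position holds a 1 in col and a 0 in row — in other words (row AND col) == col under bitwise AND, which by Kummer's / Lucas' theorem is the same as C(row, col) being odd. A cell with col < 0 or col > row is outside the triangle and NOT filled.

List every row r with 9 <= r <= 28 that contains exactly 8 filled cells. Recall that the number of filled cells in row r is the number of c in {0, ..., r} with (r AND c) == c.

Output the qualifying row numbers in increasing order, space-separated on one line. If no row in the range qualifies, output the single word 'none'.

Row r has 2^popcount(r) filled cells, so we need popcount(r) = log2(8) = 3.
Scan r = 9..28 and keep those with exactly 3 one-bits:
r=9=1001 popcount=2 -> skip
r=10=1010 popcount=2 -> skip
r=11=1011 popcount=3 -> KEEP
r=12=1100 popcount=2 -> skip
r=13=1101 popcount=3 -> KEEP
r=14=1110 popcount=3 -> KEEP
r=15=1111 popcount=4 -> skip
r=16=10000 popcount=1 -> skip
r=17=10001 popcount=2 -> skip
r=18=10010 popcount=2 -> skip
r=19=10011 popcount=3 -> KEEP
r=20=10100 popcount=2 -> skip
r=21=10101 popcount=3 -> KEEP
r=22=10110 popcount=3 -> KEEP
r=23=10111 popcount=4 -> skip
r=24=11000 popcount=2 -> skip
r=25=11001 popcount=3 -> KEEP
r=26=11010 popcount=3 -> KEEP
r=27=11011 popcount=4 -> skip
r=28=11100 popcount=3 -> KEEP
Kept rows: 11 13 14 19 21 22 25 26 28

Answer: 11 13 14 19 21 22 25 26 28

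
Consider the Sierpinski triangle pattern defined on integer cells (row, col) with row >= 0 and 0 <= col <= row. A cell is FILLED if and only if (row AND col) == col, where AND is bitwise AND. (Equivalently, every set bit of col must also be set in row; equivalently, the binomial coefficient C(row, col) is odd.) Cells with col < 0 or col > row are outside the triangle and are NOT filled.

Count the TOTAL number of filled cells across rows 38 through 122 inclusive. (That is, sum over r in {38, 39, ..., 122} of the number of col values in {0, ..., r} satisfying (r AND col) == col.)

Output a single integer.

Answer: 1562

Derivation:
r38=100110 pc3: +8 =8
r39=100111 pc4: +16 =24
r40=101000 pc2: +4 =28
r41=101001 pc3: +8 =36
r42=101010 pc3: +8 =44
r43=101011 pc4: +16 =60
r44=101100 pc3: +8 =68
r45=101101 pc4: +16 =84
r46=101110 pc4: +16 =100
r47=101111 pc5: +32 =132
r48=110000 pc2: +4 =136
r49=110001 pc3: +8 =144
r50=110010 pc3: +8 =152
r51=110011 pc4: +16 =168
r52=110100 pc3: +8 =176
r53=110101 pc4: +16 =192
r54=110110 pc4: +16 =208
r55=110111 pc5: +32 =240
r56=111000 pc3: +8 =248
r57=111001 pc4: +16 =264
r58=111010 pc4: +16 =280
r59=111011 pc5: +32 =312
r60=111100 pc4: +16 =328
r61=111101 pc5: +32 =360
r62=111110 pc5: +32 =392
r63=111111 pc6: +64 =456
r64=1000000 pc1: +2 =458
r65=1000001 pc2: +4 =462
r66=1000010 pc2: +4 =466
r67=1000011 pc3: +8 =474
r68=1000100 pc2: +4 =478
r69=1000101 pc3: +8 =486
r70=1000110 pc3: +8 =494
r71=1000111 pc4: +16 =510
r72=1001000 pc2: +4 =514
r73=1001001 pc3: +8 =522
r74=1001010 pc3: +8 =530
r75=1001011 pc4: +16 =546
r76=1001100 pc3: +8 =554
r77=1001101 pc4: +16 =570
r78=1001110 pc4: +16 =586
r79=1001111 pc5: +32 =618
r80=1010000 pc2: +4 =622
r81=1010001 pc3: +8 =630
r82=1010010 pc3: +8 =638
r83=1010011 pc4: +16 =654
r84=1010100 pc3: +8 =662
r85=1010101 pc4: +16 =678
r86=1010110 pc4: +16 =694
r87=1010111 pc5: +32 =726
r88=1011000 pc3: +8 =734
r89=1011001 pc4: +16 =750
r90=1011010 pc4: +16 =766
r91=1011011 pc5: +32 =798
r92=1011100 pc4: +16 =814
r93=1011101 pc5: +32 =846
r94=1011110 pc5: +32 =878
r95=1011111 pc6: +64 =942
r96=1100000 pc2: +4 =946
r97=1100001 pc3: +8 =954
r98=1100010 pc3: +8 =962
r99=1100011 pc4: +16 =978
r100=1100100 pc3: +8 =986
r101=1100101 pc4: +16 =1002
r102=1100110 pc4: +16 =1018
r103=1100111 pc5: +32 =1050
r104=1101000 pc3: +8 =1058
r105=1101001 pc4: +16 =1074
r106=1101010 pc4: +16 =1090
r107=1101011 pc5: +32 =1122
r108=1101100 pc4: +16 =1138
r109=1101101 pc5: +32 =1170
r110=1101110 pc5: +32 =1202
r111=1101111 pc6: +64 =1266
r112=1110000 pc3: +8 =1274
r113=1110001 pc4: +16 =1290
r114=1110010 pc4: +16 =1306
r115=1110011 pc5: +32 =1338
r116=1110100 pc4: +16 =1354
r117=1110101 pc5: +32 =1386
r118=1110110 pc5: +32 =1418
r119=1110111 pc6: +64 =1482
r120=1111000 pc4: +16 =1498
r121=1111001 pc5: +32 =1530
r122=1111010 pc5: +32 =1562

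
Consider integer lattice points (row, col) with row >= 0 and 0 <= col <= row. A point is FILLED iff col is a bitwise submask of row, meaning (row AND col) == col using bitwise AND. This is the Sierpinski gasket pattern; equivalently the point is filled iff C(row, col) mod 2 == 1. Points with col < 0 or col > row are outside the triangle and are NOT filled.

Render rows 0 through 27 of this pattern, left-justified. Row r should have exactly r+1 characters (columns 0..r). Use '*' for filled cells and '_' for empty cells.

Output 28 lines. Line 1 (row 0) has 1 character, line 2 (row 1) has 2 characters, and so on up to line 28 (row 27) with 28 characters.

Answer: *
**
*_*
****
*___*
**__**
*_*_*_*
********
*_______*
**______**
*_*_____*_*
****____****
*___*___*___*
**__**__**__**
*_*_*_*_*_*_*_*
****************
*_______________*
**______________**
*_*_____________*_*
****____________****
*___*___________*___*
**__**__________**__**
*_*_*_*_________*_*_*_*
********________********
*_______*_______*_______*
**______**______**______**
*_*_____*_*_____*_*_____*_*
****____****____****____****

Derivation:
r0=0: *
r1=1: **
r2=10: *_*
r3=11: ****
r4=100: *___*
r5=101: **__**
r6=110: *_*_*_*
r7=111: ********
r8=1000: *_______*
r9=1001: **______**
r10=1010: *_*_____*_*
r11=1011: ****____****
r12=1100: *___*___*___*
r13=1101: **__**__**__**
r14=1110: *_*_*_*_*_*_*_*
r15=1111: ****************
r16=10000: *_______________*
r17=10001: **______________**
r18=10010: *_*_____________*_*
r19=10011: ****____________****
r20=10100: *___*___________*___*
r21=10101: **__**__________**__**
r22=10110: *_*_*_*_________*_*_*_*
r23=10111: ********________********
r24=11000: *_______*_______*_______*
r25=11001: **______**______**______**
r26=11010: *_*_____*_*_____*_*_____*_*
r27=11011: ****____****____****____****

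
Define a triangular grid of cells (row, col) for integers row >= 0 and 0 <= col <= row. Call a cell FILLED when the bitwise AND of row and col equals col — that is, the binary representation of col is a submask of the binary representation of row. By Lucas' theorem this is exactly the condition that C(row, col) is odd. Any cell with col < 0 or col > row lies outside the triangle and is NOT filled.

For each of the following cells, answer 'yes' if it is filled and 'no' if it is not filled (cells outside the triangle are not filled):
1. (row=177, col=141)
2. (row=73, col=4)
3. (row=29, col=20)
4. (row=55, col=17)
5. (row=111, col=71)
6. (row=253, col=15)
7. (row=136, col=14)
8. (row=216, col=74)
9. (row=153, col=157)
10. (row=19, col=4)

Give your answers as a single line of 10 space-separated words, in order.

Answer: no no yes yes yes no no no no no

Derivation:
(177,141): row=0b10110001, col=0b10001101, row AND col = 0b10000001 = 129; 129 != 141 -> empty
(73,4): row=0b1001001, col=0b100, row AND col = 0b0 = 0; 0 != 4 -> empty
(29,20): row=0b11101, col=0b10100, row AND col = 0b10100 = 20; 20 == 20 -> filled
(55,17): row=0b110111, col=0b10001, row AND col = 0b10001 = 17; 17 == 17 -> filled
(111,71): row=0b1101111, col=0b1000111, row AND col = 0b1000111 = 71; 71 == 71 -> filled
(253,15): row=0b11111101, col=0b1111, row AND col = 0b1101 = 13; 13 != 15 -> empty
(136,14): row=0b10001000, col=0b1110, row AND col = 0b1000 = 8; 8 != 14 -> empty
(216,74): row=0b11011000, col=0b1001010, row AND col = 0b1001000 = 72; 72 != 74 -> empty
(153,157): col outside [0, 153] -> not filled
(19,4): row=0b10011, col=0b100, row AND col = 0b0 = 0; 0 != 4 -> empty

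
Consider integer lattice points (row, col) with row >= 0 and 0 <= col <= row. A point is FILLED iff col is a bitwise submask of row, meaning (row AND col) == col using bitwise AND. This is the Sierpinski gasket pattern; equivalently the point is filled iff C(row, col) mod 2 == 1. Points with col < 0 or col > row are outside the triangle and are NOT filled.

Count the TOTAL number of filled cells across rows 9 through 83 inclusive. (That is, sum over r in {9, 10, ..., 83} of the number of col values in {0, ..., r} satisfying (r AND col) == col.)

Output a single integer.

r9=1001 pc2: +4 =4
r10=1010 pc2: +4 =8
r11=1011 pc3: +8 =16
r12=1100 pc2: +4 =20
r13=1101 pc3: +8 =28
r14=1110 pc3: +8 =36
r15=1111 pc4: +16 =52
r16=10000 pc1: +2 =54
r17=10001 pc2: +4 =58
r18=10010 pc2: +4 =62
r19=10011 pc3: +8 =70
r20=10100 pc2: +4 =74
r21=10101 pc3: +8 =82
r22=10110 pc3: +8 =90
r23=10111 pc4: +16 =106
r24=11000 pc2: +4 =110
r25=11001 pc3: +8 =118
r26=11010 pc3: +8 =126
r27=11011 pc4: +16 =142
r28=11100 pc3: +8 =150
r29=11101 pc4: +16 =166
r30=11110 pc4: +16 =182
r31=11111 pc5: +32 =214
r32=100000 pc1: +2 =216
r33=100001 pc2: +4 =220
r34=100010 pc2: +4 =224
r35=100011 pc3: +8 =232
r36=100100 pc2: +4 =236
r37=100101 pc3: +8 =244
r38=100110 pc3: +8 =252
r39=100111 pc4: +16 =268
r40=101000 pc2: +4 =272
r41=101001 pc3: +8 =280
r42=101010 pc3: +8 =288
r43=101011 pc4: +16 =304
r44=101100 pc3: +8 =312
r45=101101 pc4: +16 =328
r46=101110 pc4: +16 =344
r47=101111 pc5: +32 =376
r48=110000 pc2: +4 =380
r49=110001 pc3: +8 =388
r50=110010 pc3: +8 =396
r51=110011 pc4: +16 =412
r52=110100 pc3: +8 =420
r53=110101 pc4: +16 =436
r54=110110 pc4: +16 =452
r55=110111 pc5: +32 =484
r56=111000 pc3: +8 =492
r57=111001 pc4: +16 =508
r58=111010 pc4: +16 =524
r59=111011 pc5: +32 =556
r60=111100 pc4: +16 =572
r61=111101 pc5: +32 =604
r62=111110 pc5: +32 =636
r63=111111 pc6: +64 =700
r64=1000000 pc1: +2 =702
r65=1000001 pc2: +4 =706
r66=1000010 pc2: +4 =710
r67=1000011 pc3: +8 =718
r68=1000100 pc2: +4 =722
r69=1000101 pc3: +8 =730
r70=1000110 pc3: +8 =738
r71=1000111 pc4: +16 =754
r72=1001000 pc2: +4 =758
r73=1001001 pc3: +8 =766
r74=1001010 pc3: +8 =774
r75=1001011 pc4: +16 =790
r76=1001100 pc3: +8 =798
r77=1001101 pc4: +16 =814
r78=1001110 pc4: +16 =830
r79=1001111 pc5: +32 =862
r80=1010000 pc2: +4 =866
r81=1010001 pc3: +8 =874
r82=1010010 pc3: +8 =882
r83=1010011 pc4: +16 =898

Answer: 898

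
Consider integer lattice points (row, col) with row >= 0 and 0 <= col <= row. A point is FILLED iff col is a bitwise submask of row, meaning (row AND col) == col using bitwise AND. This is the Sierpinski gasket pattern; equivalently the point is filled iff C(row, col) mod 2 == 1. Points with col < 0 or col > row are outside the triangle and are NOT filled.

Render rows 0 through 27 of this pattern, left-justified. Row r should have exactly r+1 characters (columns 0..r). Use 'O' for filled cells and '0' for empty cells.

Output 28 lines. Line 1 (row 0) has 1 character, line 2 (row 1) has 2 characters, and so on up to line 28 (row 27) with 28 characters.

Answer: O
OO
O0O
OOOO
O000O
OO00OO
O0O0O0O
OOOOOOOO
O0000000O
OO000000OO
O0O00000O0O
OOOO0000OOOO
O000O000O000O
OO00OO00OO00OO
O0O0O0O0O0O0O0O
OOOOOOOOOOOOOOOO
O000000000000000O
OO00000000000000OO
O0O0000000000000O0O
OOOO000000000000OOOO
O000O00000000000O000O
OO00OO0000000000OO00OO
O0O0O0O000000000O0O0O0O
OOOOOOOO00000000OOOOOOOO
O0000000O0000000O0000000O
OO000000OO000000OO000000OO
O0O00000O0O00000O0O00000O0O
OOOO0000OOOO0000OOOO0000OOOO

Derivation:
r0=0: O
r1=1: OO
r2=10: O0O
r3=11: OOOO
r4=100: O000O
r5=101: OO00OO
r6=110: O0O0O0O
r7=111: OOOOOOOO
r8=1000: O0000000O
r9=1001: OO000000OO
r10=1010: O0O00000O0O
r11=1011: OOOO0000OOOO
r12=1100: O000O000O000O
r13=1101: OO00OO00OO00OO
r14=1110: O0O0O0O0O0O0O0O
r15=1111: OOOOOOOOOOOOOOOO
r16=10000: O000000000000000O
r17=10001: OO00000000000000OO
r18=10010: O0O0000000000000O0O
r19=10011: OOOO000000000000OOOO
r20=10100: O000O00000000000O000O
r21=10101: OO00OO0000000000OO00OO
r22=10110: O0O0O0O000000000O0O0O0O
r23=10111: OOOOOOOO00000000OOOOOOOO
r24=11000: O0000000O0000000O0000000O
r25=11001: OO000000OO000000OO000000OO
r26=11010: O0O00000O0O00000O0O00000O0O
r27=11011: OOOO0000OOOO0000OOOO0000OOOO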